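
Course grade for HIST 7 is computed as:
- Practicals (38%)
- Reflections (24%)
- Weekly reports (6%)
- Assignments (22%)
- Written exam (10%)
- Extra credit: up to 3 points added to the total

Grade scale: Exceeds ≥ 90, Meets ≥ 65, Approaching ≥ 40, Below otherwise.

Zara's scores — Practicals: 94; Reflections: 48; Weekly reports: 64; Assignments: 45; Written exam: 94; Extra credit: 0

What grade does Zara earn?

Meets

Weighted total:
  Practicals 94 × 0.38 = 35.72
  Reflections 48 × 0.24 = 11.52
  Weekly reports 64 × 0.06 = 3.84
  Assignments 45 × 0.22 = 9.9
  Written exam 94 × 0.1 = 9.4
Sum = 70.38
Extra credit: 70.38 + 0 = 70.38
70.38 is ≥ 65 and < 90 → Meets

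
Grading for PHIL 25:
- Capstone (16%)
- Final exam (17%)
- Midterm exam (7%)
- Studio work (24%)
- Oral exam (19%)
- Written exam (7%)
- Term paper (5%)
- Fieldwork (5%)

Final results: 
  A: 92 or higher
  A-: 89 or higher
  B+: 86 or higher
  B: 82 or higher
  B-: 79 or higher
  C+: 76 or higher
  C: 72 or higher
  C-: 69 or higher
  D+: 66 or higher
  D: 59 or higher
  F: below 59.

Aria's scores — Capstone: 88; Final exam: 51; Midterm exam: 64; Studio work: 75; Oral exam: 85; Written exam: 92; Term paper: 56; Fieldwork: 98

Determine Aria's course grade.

C

Weighted total:
  Capstone 88 × 0.16 = 14.08
  Final exam 51 × 0.17 = 8.67
  Midterm exam 64 × 0.07 = 4.48
  Studio work 75 × 0.24 = 18
  Oral exam 85 × 0.19 = 16.15
  Written exam 92 × 0.07 = 6.44
  Term paper 56 × 0.05 = 2.8
  Fieldwork 98 × 0.05 = 4.9
Sum = 75.52
75.52 is ≥ 72 and < 76 → C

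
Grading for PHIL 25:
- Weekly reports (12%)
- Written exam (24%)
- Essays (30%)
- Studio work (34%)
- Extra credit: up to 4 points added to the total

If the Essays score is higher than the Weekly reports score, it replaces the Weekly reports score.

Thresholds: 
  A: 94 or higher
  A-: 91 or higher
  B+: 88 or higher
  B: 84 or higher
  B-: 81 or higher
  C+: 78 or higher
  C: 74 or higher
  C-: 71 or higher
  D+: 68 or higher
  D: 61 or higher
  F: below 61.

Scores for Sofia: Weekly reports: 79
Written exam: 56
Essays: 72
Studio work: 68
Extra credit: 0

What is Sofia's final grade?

Essays (72) ≤ Weekly reports (79), so Weekly reports stays at 79.
Weighted total:
  Weekly reports 79 × 0.12 = 9.48
  Written exam 56 × 0.24 = 13.44
  Essays 72 × 0.3 = 21.6
  Studio work 68 × 0.34 = 23.12
Sum = 67.64
Extra credit: 67.64 + 0 = 67.64
67.64 is ≥ 61 and < 68 → D

D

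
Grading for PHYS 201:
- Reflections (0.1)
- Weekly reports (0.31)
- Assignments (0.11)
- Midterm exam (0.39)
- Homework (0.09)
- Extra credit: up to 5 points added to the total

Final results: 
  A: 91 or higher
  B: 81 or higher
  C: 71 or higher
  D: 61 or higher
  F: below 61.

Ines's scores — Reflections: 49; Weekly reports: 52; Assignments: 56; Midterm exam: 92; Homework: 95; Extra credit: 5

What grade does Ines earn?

C

Weighted total:
  Reflections 49 × 0.1 = 4.9
  Weekly reports 52 × 0.31 = 16.12
  Assignments 56 × 0.11 = 6.16
  Midterm exam 92 × 0.39 = 35.88
  Homework 95 × 0.09 = 8.55
Sum = 71.61
Extra credit: 71.61 + 5 = 76.61
76.61 is ≥ 71 and < 81 → C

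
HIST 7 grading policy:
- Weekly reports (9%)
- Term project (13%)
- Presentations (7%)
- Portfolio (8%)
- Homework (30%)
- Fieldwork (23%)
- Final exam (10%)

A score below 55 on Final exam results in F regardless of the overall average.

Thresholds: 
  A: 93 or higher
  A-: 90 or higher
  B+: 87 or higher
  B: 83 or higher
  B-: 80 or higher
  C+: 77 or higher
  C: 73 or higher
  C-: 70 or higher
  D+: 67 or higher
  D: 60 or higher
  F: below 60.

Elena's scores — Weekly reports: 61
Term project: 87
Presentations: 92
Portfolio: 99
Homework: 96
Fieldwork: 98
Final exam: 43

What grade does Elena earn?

Final exam score 43 < 55: minimum not met.
Weighted total:
  Weekly reports 61 × 0.09 = 5.49
  Term project 87 × 0.13 = 11.31
  Presentations 92 × 0.07 = 6.44
  Portfolio 99 × 0.08 = 7.92
  Homework 96 × 0.3 = 28.8
  Fieldwork 98 × 0.23 = 22.54
  Final exam 43 × 0.1 = 4.3
Sum = 86.8
Because the Final exam minimum was not met, the result is F.

F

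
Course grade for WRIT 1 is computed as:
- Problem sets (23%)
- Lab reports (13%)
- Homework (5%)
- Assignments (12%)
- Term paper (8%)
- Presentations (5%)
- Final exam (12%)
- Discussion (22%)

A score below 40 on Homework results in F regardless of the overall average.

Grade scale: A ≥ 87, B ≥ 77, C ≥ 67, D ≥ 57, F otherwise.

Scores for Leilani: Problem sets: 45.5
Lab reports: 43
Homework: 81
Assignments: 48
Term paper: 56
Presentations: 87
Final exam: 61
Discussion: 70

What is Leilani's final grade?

Homework score 81 ≥ 40: minimum met.
Weighted total:
  Problem sets 45.5 × 0.23 = 10.465
  Lab reports 43 × 0.13 = 5.59
  Homework 81 × 0.05 = 4.05
  Assignments 48 × 0.12 = 5.76
  Term paper 56 × 0.08 = 4.48
  Presentations 87 × 0.05 = 4.35
  Final exam 61 × 0.12 = 7.32
  Discussion 70 × 0.22 = 15.4
Sum = 57.415
57.415 is ≥ 57 and < 67 → D

D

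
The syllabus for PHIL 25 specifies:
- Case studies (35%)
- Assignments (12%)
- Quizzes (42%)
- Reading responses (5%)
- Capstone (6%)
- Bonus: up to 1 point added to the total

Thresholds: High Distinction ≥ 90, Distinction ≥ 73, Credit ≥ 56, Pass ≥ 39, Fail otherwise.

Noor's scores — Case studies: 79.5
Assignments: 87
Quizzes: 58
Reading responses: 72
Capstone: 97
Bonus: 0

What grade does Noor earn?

Weighted total:
  Case studies 79.5 × 0.35 = 27.825
  Assignments 87 × 0.12 = 10.44
  Quizzes 58 × 0.42 = 24.36
  Reading responses 72 × 0.05 = 3.6
  Capstone 97 × 0.06 = 5.82
Sum = 72.045
Bonus: 72.045 + 0 = 72.045
72.045 is ≥ 56 and < 73 → Credit

Credit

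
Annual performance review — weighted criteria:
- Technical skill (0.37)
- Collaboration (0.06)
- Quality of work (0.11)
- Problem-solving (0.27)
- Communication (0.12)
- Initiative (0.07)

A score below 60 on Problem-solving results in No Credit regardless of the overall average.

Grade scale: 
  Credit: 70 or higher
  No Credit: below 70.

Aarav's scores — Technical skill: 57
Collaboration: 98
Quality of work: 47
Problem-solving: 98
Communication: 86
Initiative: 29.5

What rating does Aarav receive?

Credit

Problem-solving score 98 ≥ 60: minimum met.
Weighted total:
  Technical skill 57 × 0.37 = 21.09
  Collaboration 98 × 0.06 = 5.88
  Quality of work 47 × 0.11 = 5.17
  Problem-solving 98 × 0.27 = 26.46
  Communication 86 × 0.12 = 10.32
  Initiative 29.5 × 0.07 = 2.065
Sum = 70.985
70.985 ≥ 70 → Credit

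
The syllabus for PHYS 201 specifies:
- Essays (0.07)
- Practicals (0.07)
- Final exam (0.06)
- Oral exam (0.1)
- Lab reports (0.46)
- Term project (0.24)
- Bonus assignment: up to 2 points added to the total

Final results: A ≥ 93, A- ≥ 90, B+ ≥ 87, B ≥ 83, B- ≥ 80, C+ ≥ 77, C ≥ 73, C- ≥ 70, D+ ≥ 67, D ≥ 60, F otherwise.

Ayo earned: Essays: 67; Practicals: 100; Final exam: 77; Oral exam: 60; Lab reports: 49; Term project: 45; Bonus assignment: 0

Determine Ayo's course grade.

F

Weighted total:
  Essays 67 × 0.07 = 4.69
  Practicals 100 × 0.07 = 7
  Final exam 77 × 0.06 = 4.62
  Oral exam 60 × 0.1 = 6
  Lab reports 49 × 0.46 = 22.54
  Term project 45 × 0.24 = 10.8
Sum = 55.65
Bonus assignment: 55.65 + 0 = 55.65
55.65 < 60 → F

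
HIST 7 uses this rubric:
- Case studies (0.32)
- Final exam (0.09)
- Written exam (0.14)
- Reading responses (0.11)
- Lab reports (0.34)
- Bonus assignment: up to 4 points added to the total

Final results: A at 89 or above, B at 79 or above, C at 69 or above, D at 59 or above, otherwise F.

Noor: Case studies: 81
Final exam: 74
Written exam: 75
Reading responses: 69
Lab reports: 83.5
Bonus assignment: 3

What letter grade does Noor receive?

B

Weighted total:
  Case studies 81 × 0.32 = 25.92
  Final exam 74 × 0.09 = 6.66
  Written exam 75 × 0.14 = 10.5
  Reading responses 69 × 0.11 = 7.59
  Lab reports 83.5 × 0.34 = 28.39
Sum = 79.06
Bonus assignment: 79.06 + 3 = 82.06
82.06 is ≥ 79 and < 89 → B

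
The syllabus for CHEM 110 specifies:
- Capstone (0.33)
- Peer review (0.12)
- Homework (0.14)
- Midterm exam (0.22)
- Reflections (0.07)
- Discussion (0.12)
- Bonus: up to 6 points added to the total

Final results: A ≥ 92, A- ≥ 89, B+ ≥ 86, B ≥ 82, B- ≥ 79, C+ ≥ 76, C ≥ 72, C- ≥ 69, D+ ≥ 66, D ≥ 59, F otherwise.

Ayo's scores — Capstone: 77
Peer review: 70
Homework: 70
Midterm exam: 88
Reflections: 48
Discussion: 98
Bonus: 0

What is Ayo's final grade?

C+

Weighted total:
  Capstone 77 × 0.33 = 25.41
  Peer review 70 × 0.12 = 8.4
  Homework 70 × 0.14 = 9.8
  Midterm exam 88 × 0.22 = 19.36
  Reflections 48 × 0.07 = 3.36
  Discussion 98 × 0.12 = 11.76
Sum = 78.09
Bonus: 78.09 + 0 = 78.09
78.09 is ≥ 76 and < 79 → C+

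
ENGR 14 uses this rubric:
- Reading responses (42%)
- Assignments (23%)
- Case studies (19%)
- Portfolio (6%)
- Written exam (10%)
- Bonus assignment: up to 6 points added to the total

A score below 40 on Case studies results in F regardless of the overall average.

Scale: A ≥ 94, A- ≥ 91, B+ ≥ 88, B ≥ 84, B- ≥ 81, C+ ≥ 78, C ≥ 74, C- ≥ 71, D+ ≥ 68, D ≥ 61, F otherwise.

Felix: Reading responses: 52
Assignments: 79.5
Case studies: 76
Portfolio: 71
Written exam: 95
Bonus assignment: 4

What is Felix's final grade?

Case studies score 76 ≥ 40: minimum met.
Weighted total:
  Reading responses 52 × 0.42 = 21.84
  Assignments 79.5 × 0.23 = 18.285
  Case studies 76 × 0.19 = 14.44
  Portfolio 71 × 0.06 = 4.26
  Written exam 95 × 0.1 = 9.5
Sum = 68.325
Bonus assignment: 68.325 + 4 = 72.325
72.325 is ≥ 71 and < 74 → C-

C-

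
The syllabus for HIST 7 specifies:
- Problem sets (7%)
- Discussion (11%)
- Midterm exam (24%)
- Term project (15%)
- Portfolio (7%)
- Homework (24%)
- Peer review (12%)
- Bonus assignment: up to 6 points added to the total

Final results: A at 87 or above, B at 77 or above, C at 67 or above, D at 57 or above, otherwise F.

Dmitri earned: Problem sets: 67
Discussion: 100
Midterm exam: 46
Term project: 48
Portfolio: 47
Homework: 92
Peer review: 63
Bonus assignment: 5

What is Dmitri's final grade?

Weighted total:
  Problem sets 67 × 0.07 = 4.69
  Discussion 100 × 0.11 = 11
  Midterm exam 46 × 0.24 = 11.04
  Term project 48 × 0.15 = 7.2
  Portfolio 47 × 0.07 = 3.29
  Homework 92 × 0.24 = 22.08
  Peer review 63 × 0.12 = 7.56
Sum = 66.86
Bonus assignment: 66.86 + 5 = 71.86
71.86 is ≥ 67 and < 77 → C

C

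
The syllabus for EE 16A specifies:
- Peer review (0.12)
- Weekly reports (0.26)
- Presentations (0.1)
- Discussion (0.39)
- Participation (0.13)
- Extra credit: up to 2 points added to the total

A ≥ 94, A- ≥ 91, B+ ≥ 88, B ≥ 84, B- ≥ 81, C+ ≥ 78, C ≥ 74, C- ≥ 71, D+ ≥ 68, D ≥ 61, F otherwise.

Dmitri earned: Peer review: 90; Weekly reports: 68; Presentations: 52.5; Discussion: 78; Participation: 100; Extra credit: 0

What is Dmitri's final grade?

C

Weighted total:
  Peer review 90 × 0.12 = 10.8
  Weekly reports 68 × 0.26 = 17.68
  Presentations 52.5 × 0.1 = 5.25
  Discussion 78 × 0.39 = 30.42
  Participation 100 × 0.13 = 13
Sum = 77.15
Extra credit: 77.15 + 0 = 77.15
77.15 is ≥ 74 and < 78 → C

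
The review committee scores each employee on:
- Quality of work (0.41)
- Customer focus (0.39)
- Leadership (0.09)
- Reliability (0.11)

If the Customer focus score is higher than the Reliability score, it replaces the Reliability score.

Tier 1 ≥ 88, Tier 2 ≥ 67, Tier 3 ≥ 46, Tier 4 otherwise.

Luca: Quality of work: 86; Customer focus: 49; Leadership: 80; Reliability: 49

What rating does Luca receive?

Customer focus (49) ≤ Reliability (49), so Reliability stays at 49.
Weighted total:
  Quality of work 86 × 0.41 = 35.26
  Customer focus 49 × 0.39 = 19.11
  Leadership 80 × 0.09 = 7.2
  Reliability 49 × 0.11 = 5.39
Sum = 66.96
66.96 is ≥ 46 and < 67 → Tier 3

Tier 3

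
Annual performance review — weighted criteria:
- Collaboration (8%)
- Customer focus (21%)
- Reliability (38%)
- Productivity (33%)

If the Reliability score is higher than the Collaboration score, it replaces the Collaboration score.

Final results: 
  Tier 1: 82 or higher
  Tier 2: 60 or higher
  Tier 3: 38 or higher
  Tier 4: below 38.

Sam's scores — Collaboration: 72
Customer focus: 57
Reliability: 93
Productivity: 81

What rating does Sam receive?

Reliability (93) > Collaboration (72), so Collaboration counts as 93.
Weighted total:
  Collaboration 93 × 0.08 = 7.44
  Customer focus 57 × 0.21 = 11.97
  Reliability 93 × 0.38 = 35.34
  Productivity 81 × 0.33 = 26.73
Sum = 81.48
81.48 is ≥ 60 and < 82 → Tier 2

Tier 2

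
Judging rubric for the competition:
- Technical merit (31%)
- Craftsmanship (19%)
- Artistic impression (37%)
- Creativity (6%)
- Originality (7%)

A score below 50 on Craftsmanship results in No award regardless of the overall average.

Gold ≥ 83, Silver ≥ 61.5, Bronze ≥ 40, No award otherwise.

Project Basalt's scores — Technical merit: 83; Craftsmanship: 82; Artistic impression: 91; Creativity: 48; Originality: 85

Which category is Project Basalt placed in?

Craftsmanship score 82 ≥ 50: minimum met.
Weighted total:
  Technical merit 83 × 0.31 = 25.73
  Craftsmanship 82 × 0.19 = 15.58
  Artistic impression 91 × 0.37 = 33.67
  Creativity 48 × 0.06 = 2.88
  Originality 85 × 0.07 = 5.95
Sum = 83.81
83.81 ≥ 83 → Gold

Gold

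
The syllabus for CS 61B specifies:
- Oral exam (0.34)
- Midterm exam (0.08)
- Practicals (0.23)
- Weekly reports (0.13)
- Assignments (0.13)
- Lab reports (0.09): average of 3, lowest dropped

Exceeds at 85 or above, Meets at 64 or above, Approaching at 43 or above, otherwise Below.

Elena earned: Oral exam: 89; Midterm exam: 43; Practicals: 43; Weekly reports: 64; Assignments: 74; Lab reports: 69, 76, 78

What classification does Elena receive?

Lab reports: drop 69 → average of remaining 2 = 154/2 = 77
Weighted total:
  Oral exam 89 × 0.34 = 30.26
  Midterm exam 43 × 0.08 = 3.44
  Practicals 43 × 0.23 = 9.89
  Weekly reports 64 × 0.13 = 8.32
  Assignments 74 × 0.13 = 9.62
  Lab reports 77 × 0.09 = 6.93
Sum = 68.46
68.46 is ≥ 64 and < 85 → Meets

Meets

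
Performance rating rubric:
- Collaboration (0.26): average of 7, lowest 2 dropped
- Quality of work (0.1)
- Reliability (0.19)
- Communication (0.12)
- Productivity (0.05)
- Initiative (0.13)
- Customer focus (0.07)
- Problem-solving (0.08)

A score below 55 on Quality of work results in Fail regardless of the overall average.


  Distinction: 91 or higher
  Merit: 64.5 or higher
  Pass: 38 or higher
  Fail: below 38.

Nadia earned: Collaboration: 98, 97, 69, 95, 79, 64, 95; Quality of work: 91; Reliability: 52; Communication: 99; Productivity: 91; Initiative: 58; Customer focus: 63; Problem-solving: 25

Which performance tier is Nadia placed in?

Collaboration: drop 64, 69 → average of remaining 5 = 464/5 = 92.8
Quality of work score 91 ≥ 55: minimum met.
Weighted total:
  Collaboration 92.8 × 0.26 = 24.128
  Quality of work 91 × 0.1 = 9.1
  Reliability 52 × 0.19 = 9.88
  Communication 99 × 0.12 = 11.88
  Productivity 91 × 0.05 = 4.55
  Initiative 58 × 0.13 = 7.54
  Customer focus 63 × 0.07 = 4.41
  Problem-solving 25 × 0.08 = 2
Sum = 73.488
73.488 is ≥ 64.5 and < 91 → Merit

Merit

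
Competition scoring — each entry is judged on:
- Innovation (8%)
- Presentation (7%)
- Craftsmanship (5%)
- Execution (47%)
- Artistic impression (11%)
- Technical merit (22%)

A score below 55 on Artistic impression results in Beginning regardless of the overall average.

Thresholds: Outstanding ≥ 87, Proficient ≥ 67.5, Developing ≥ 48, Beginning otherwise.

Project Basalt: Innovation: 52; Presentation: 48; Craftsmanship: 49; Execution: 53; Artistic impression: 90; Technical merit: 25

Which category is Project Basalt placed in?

Developing

Artistic impression score 90 ≥ 55: minimum met.
Weighted total:
  Innovation 52 × 0.08 = 4.16
  Presentation 48 × 0.07 = 3.36
  Craftsmanship 49 × 0.05 = 2.45
  Execution 53 × 0.47 = 24.91
  Artistic impression 90 × 0.11 = 9.9
  Technical merit 25 × 0.22 = 5.5
Sum = 50.28
50.28 is ≥ 48 and < 67.5 → Developing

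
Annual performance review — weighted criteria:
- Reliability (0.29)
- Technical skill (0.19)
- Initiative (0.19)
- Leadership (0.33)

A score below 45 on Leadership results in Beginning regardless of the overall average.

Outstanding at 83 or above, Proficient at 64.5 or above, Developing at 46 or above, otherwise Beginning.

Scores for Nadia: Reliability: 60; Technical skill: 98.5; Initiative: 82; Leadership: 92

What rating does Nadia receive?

Leadership score 92 ≥ 45: minimum met.
Weighted total:
  Reliability 60 × 0.29 = 17.4
  Technical skill 98.5 × 0.19 = 18.715
  Initiative 82 × 0.19 = 15.58
  Leadership 92 × 0.33 = 30.36
Sum = 82.055
82.055 is ≥ 64.5 and < 83 → Proficient

Proficient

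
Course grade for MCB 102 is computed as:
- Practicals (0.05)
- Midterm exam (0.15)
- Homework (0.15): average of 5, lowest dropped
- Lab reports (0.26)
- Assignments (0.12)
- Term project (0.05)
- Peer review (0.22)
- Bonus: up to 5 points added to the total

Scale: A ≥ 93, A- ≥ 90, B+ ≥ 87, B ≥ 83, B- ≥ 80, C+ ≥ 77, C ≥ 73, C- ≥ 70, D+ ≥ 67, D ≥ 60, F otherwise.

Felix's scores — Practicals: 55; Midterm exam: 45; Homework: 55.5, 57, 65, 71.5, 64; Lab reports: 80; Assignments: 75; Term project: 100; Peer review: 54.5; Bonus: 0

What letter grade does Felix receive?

Homework: drop 55.5 → average of remaining 4 = 257.5/4 = 64.375
Weighted total:
  Practicals 55 × 0.05 = 2.75
  Midterm exam 45 × 0.15 = 6.75
  Homework 64.375 × 0.15 = 9.65625
  Lab reports 80 × 0.26 = 20.8
  Assignments 75 × 0.12 = 9
  Term project 100 × 0.05 = 5
  Peer review 54.5 × 0.22 = 11.99
Sum = 65.94625
Bonus: 65.94625 + 0 = 65.94625
65.94625 is ≥ 60 and < 67 → D

D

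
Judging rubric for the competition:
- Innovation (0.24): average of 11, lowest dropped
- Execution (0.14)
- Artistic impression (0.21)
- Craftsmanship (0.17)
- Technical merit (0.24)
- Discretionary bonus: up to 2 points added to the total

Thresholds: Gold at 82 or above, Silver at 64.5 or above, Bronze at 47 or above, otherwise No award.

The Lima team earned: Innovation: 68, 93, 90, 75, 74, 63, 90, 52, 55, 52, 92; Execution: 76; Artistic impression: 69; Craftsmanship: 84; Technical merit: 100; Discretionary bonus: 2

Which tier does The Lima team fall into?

Innovation: drop 52 → average of remaining 10 = 752/10 = 75.2
Weighted total:
  Innovation 75.2 × 0.24 = 18.048
  Execution 76 × 0.14 = 10.64
  Artistic impression 69 × 0.21 = 14.49
  Craftsmanship 84 × 0.17 = 14.28
  Technical merit 100 × 0.24 = 24
Sum = 81.458
Discretionary bonus: 81.458 + 2 = 83.458
83.458 ≥ 82 → Gold

Gold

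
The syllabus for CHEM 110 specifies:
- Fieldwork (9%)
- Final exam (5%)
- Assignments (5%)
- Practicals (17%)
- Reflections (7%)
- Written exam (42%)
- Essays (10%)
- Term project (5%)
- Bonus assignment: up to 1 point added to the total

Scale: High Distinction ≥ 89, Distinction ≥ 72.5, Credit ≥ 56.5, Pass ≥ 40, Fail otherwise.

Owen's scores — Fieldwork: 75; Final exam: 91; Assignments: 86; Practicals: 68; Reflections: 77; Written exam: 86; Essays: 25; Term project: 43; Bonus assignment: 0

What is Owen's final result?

Weighted total:
  Fieldwork 75 × 0.09 = 6.75
  Final exam 91 × 0.05 = 4.55
  Assignments 86 × 0.05 = 4.3
  Practicals 68 × 0.17 = 11.56
  Reflections 77 × 0.07 = 5.39
  Written exam 86 × 0.42 = 36.12
  Essays 25 × 0.1 = 2.5
  Term project 43 × 0.05 = 2.15
Sum = 73.32
Bonus assignment: 73.32 + 0 = 73.32
73.32 is ≥ 72.5 and < 89 → Distinction

Distinction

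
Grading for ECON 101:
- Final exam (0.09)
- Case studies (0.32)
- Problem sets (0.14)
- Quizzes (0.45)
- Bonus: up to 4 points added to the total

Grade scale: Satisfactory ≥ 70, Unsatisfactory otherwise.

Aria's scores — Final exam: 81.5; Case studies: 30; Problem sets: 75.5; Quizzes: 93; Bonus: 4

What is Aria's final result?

Weighted total:
  Final exam 81.5 × 0.09 = 7.335
  Case studies 30 × 0.32 = 9.6
  Problem sets 75.5 × 0.14 = 10.57
  Quizzes 93 × 0.45 = 41.85
Sum = 69.355
Bonus: 69.355 + 4 = 73.355
73.355 ≥ 70 → Satisfactory

Satisfactory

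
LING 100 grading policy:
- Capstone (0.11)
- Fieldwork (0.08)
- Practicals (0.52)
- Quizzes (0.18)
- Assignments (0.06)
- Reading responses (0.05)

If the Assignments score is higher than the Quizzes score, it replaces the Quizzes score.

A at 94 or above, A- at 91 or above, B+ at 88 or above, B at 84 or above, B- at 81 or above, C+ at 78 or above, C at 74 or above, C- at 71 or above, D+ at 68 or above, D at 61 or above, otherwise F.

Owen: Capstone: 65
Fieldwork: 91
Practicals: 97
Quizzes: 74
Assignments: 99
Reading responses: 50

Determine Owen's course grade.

A-

Assignments (99) > Quizzes (74), so Quizzes counts as 99.
Weighted total:
  Capstone 65 × 0.11 = 7.15
  Fieldwork 91 × 0.08 = 7.28
  Practicals 97 × 0.52 = 50.44
  Quizzes 99 × 0.18 = 17.82
  Assignments 99 × 0.06 = 5.94
  Reading responses 50 × 0.05 = 2.5
Sum = 91.13
91.13 is ≥ 91 and < 94 → A-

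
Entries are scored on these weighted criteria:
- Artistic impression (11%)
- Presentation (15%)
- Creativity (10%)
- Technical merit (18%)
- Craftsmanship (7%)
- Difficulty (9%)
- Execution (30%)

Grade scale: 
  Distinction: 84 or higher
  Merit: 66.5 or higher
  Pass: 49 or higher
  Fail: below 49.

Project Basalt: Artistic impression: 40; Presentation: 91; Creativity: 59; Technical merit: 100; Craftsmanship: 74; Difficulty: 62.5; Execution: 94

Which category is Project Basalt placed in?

Merit

Weighted total:
  Artistic impression 40 × 0.11 = 4.4
  Presentation 91 × 0.15 = 13.65
  Creativity 59 × 0.1 = 5.9
  Technical merit 100 × 0.18 = 18
  Craftsmanship 74 × 0.07 = 5.18
  Difficulty 62.5 × 0.09 = 5.625
  Execution 94 × 0.3 = 28.2
Sum = 80.955
80.955 is ≥ 66.5 and < 84 → Merit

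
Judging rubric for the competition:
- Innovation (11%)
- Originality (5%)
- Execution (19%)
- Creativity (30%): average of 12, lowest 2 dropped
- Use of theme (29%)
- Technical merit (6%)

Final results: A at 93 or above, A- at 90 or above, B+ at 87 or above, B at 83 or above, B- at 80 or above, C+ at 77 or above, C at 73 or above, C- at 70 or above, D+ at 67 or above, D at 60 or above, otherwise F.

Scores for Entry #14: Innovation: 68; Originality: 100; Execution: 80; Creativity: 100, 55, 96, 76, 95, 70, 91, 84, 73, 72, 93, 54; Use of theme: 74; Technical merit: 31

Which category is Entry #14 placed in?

Creativity: drop 54, 55 → average of remaining 10 = 850/10 = 85
Weighted total:
  Innovation 68 × 0.11 = 7.48
  Originality 100 × 0.05 = 5
  Execution 80 × 0.19 = 15.2
  Creativity 85 × 0.3 = 25.5
  Use of theme 74 × 0.29 = 21.46
  Technical merit 31 × 0.06 = 1.86
Sum = 76.5
76.5 is ≥ 73 and < 77 → C

C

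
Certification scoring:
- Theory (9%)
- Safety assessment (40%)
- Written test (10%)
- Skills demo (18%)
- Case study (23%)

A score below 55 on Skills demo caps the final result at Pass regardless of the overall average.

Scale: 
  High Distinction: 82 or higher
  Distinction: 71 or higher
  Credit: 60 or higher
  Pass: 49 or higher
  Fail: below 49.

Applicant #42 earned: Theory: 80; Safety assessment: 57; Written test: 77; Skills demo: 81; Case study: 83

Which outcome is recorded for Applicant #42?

Distinction

Skills demo score 81 ≥ 55: minimum met.
Weighted total:
  Theory 80 × 0.09 = 7.2
  Safety assessment 57 × 0.4 = 22.8
  Written test 77 × 0.1 = 7.7
  Skills demo 81 × 0.18 = 14.58
  Case study 83 × 0.23 = 19.09
Sum = 71.37
71.37 is ≥ 71 and < 82 → Distinction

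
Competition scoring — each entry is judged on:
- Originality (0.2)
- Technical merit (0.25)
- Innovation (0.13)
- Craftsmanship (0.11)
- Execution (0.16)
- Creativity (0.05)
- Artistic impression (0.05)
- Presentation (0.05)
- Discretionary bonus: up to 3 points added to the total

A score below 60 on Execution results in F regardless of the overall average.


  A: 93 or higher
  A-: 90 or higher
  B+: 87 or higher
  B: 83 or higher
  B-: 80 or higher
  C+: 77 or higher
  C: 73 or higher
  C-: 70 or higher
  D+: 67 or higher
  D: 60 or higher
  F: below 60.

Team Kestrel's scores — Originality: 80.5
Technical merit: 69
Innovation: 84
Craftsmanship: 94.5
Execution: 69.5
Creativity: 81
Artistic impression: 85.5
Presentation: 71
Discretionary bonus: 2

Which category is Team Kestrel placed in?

C+

Execution score 69.5 ≥ 60: minimum met.
Weighted total:
  Originality 80.5 × 0.2 = 16.1
  Technical merit 69 × 0.25 = 17.25
  Innovation 84 × 0.13 = 10.92
  Craftsmanship 94.5 × 0.11 = 10.395
  Execution 69.5 × 0.16 = 11.12
  Creativity 81 × 0.05 = 4.05
  Artistic impression 85.5 × 0.05 = 4.275
  Presentation 71 × 0.05 = 3.55
Sum = 77.66
Discretionary bonus: 77.66 + 2 = 79.66
79.66 is ≥ 77 and < 80 → C+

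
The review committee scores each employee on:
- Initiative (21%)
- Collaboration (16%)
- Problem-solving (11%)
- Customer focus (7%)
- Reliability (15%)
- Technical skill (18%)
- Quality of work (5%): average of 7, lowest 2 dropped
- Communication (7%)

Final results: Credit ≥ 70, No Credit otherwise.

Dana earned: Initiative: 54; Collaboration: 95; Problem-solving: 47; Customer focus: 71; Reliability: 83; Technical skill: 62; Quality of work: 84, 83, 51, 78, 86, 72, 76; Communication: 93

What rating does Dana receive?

Quality of work: drop 51, 72 → average of remaining 5 = 407/5 = 81.4
Weighted total:
  Initiative 54 × 0.21 = 11.34
  Collaboration 95 × 0.16 = 15.2
  Problem-solving 47 × 0.11 = 5.17
  Customer focus 71 × 0.07 = 4.97
  Reliability 83 × 0.15 = 12.45
  Technical skill 62 × 0.18 = 11.16
  Quality of work 81.4 × 0.05 = 4.07
  Communication 93 × 0.07 = 6.51
Sum = 70.87
70.87 ≥ 70 → Credit

Credit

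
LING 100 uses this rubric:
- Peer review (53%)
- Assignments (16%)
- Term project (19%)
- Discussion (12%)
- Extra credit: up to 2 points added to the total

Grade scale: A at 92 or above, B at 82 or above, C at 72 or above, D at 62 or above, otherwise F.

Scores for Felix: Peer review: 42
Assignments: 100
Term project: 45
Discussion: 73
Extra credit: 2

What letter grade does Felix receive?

Weighted total:
  Peer review 42 × 0.53 = 22.26
  Assignments 100 × 0.16 = 16
  Term project 45 × 0.19 = 8.55
  Discussion 73 × 0.12 = 8.76
Sum = 55.57
Extra credit: 55.57 + 2 = 57.57
57.57 < 62 → F

F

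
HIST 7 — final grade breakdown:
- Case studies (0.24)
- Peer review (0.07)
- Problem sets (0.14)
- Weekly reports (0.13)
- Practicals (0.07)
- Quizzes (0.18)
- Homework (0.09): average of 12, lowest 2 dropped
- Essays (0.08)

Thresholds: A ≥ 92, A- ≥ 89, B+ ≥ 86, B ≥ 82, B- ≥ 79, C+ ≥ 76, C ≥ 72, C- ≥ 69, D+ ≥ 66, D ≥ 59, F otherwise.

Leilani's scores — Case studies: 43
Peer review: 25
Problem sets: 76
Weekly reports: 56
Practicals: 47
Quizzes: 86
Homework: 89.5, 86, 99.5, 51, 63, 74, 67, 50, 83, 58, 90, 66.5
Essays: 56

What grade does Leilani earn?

Homework: drop 50, 51 → average of remaining 10 = 776.5/10 = 77.65
Weighted total:
  Case studies 43 × 0.24 = 10.32
  Peer review 25 × 0.07 = 1.75
  Problem sets 76 × 0.14 = 10.64
  Weekly reports 56 × 0.13 = 7.28
  Practicals 47 × 0.07 = 3.29
  Quizzes 86 × 0.18 = 15.48
  Homework 77.65 × 0.09 = 6.9885
  Essays 56 × 0.08 = 4.48
Sum = 60.2285
60.2285 is ≥ 59 and < 66 → D

D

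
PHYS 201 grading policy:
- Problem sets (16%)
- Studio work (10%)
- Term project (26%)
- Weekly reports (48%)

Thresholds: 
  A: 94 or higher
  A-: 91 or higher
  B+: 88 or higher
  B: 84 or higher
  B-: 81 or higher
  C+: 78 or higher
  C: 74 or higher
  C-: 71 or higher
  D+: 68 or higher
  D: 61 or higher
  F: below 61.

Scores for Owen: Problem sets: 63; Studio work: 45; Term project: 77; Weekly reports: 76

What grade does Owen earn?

C-

Weighted total:
  Problem sets 63 × 0.16 = 10.08
  Studio work 45 × 0.1 = 4.5
  Term project 77 × 0.26 = 20.02
  Weekly reports 76 × 0.48 = 36.48
Sum = 71.08
71.08 is ≥ 71 and < 74 → C-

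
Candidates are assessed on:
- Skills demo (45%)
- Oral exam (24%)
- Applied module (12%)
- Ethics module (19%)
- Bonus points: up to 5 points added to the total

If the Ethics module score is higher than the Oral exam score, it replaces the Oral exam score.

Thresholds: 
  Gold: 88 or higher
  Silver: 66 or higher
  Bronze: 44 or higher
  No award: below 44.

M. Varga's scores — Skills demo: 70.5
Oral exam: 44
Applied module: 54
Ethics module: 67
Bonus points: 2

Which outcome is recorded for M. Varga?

Ethics module (67) > Oral exam (44), so Oral exam counts as 67.
Weighted total:
  Skills demo 70.5 × 0.45 = 31.725
  Oral exam 67 × 0.24 = 16.08
  Applied module 54 × 0.12 = 6.48
  Ethics module 67 × 0.19 = 12.73
Sum = 67.015
Bonus points: 67.015 + 2 = 69.015
69.015 is ≥ 66 and < 88 → Silver

Silver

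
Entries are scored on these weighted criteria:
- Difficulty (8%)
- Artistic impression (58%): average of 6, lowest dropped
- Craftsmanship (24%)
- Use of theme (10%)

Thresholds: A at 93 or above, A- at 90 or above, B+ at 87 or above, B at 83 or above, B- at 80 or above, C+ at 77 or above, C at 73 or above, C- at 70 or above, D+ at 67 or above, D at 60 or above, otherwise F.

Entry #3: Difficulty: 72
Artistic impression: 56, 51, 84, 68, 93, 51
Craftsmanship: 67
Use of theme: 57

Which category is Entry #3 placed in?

Artistic impression: drop 51 → average of remaining 5 = 352/5 = 70.4
Weighted total:
  Difficulty 72 × 0.08 = 5.76
  Artistic impression 70.4 × 0.58 = 40.832
  Craftsmanship 67 × 0.24 = 16.08
  Use of theme 57 × 0.1 = 5.7
Sum = 68.372
68.372 is ≥ 67 and < 70 → D+

D+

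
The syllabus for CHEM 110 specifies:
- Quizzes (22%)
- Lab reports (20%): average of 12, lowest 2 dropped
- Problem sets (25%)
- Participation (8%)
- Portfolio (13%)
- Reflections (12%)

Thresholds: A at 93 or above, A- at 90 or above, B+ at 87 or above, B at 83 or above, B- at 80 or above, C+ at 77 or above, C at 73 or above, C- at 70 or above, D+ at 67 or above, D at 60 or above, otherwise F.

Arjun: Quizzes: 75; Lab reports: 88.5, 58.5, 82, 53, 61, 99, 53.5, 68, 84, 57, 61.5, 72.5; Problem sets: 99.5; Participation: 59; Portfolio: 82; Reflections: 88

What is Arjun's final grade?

B-

Lab reports: drop 53, 53.5 → average of remaining 10 = 732/10 = 73.2
Weighted total:
  Quizzes 75 × 0.22 = 16.5
  Lab reports 73.2 × 0.2 = 14.64
  Problem sets 99.5 × 0.25 = 24.875
  Participation 59 × 0.08 = 4.72
  Portfolio 82 × 0.13 = 10.66
  Reflections 88 × 0.12 = 10.56
Sum = 81.955
81.955 is ≥ 80 and < 83 → B-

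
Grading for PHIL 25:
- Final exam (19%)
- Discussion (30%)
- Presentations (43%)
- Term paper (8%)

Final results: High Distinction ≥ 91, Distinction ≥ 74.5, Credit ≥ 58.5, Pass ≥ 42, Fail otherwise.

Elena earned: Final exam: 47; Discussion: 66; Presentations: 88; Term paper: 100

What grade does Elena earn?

Distinction

Weighted total:
  Final exam 47 × 0.19 = 8.93
  Discussion 66 × 0.3 = 19.8
  Presentations 88 × 0.43 = 37.84
  Term paper 100 × 0.08 = 8
Sum = 74.57
74.57 is ≥ 74.5 and < 91 → Distinction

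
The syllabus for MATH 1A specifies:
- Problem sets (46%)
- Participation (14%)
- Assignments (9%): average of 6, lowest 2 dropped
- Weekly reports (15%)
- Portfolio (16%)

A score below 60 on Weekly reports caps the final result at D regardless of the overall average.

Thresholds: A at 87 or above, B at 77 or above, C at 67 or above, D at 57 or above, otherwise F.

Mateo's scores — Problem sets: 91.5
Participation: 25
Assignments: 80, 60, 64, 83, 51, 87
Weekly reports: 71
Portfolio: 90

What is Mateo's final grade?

Assignments: drop 51, 60 → average of remaining 4 = 314/4 = 78.5
Weekly reports score 71 ≥ 60: minimum met.
Weighted total:
  Problem sets 91.5 × 0.46 = 42.09
  Participation 25 × 0.14 = 3.5
  Assignments 78.5 × 0.09 = 7.065
  Weekly reports 71 × 0.15 = 10.65
  Portfolio 90 × 0.16 = 14.4
Sum = 77.705
77.705 is ≥ 77 and < 87 → B

B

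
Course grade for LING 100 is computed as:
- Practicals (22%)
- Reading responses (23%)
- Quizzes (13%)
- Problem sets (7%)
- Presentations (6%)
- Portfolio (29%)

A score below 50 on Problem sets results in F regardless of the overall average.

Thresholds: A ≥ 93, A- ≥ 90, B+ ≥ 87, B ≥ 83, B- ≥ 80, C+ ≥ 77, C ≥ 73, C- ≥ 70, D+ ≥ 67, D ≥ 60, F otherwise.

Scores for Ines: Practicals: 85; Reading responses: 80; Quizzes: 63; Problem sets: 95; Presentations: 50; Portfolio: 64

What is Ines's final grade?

C

Problem sets score 95 ≥ 50: minimum met.
Weighted total:
  Practicals 85 × 0.22 = 18.7
  Reading responses 80 × 0.23 = 18.4
  Quizzes 63 × 0.13 = 8.19
  Problem sets 95 × 0.07 = 6.65
  Presentations 50 × 0.06 = 3
  Portfolio 64 × 0.29 = 18.56
Sum = 73.5
73.5 is ≥ 73 and < 77 → C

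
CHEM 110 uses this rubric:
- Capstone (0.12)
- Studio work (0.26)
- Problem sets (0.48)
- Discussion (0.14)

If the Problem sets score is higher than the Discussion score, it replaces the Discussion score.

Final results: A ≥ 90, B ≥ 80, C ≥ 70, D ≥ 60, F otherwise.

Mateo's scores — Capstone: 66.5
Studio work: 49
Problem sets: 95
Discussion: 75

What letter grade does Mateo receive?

Problem sets (95) > Discussion (75), so Discussion counts as 95.
Weighted total:
  Capstone 66.5 × 0.12 = 7.98
  Studio work 49 × 0.26 = 12.74
  Problem sets 95 × 0.48 = 45.6
  Discussion 95 × 0.14 = 13.3
Sum = 79.62
79.62 is ≥ 70 and < 80 → C

C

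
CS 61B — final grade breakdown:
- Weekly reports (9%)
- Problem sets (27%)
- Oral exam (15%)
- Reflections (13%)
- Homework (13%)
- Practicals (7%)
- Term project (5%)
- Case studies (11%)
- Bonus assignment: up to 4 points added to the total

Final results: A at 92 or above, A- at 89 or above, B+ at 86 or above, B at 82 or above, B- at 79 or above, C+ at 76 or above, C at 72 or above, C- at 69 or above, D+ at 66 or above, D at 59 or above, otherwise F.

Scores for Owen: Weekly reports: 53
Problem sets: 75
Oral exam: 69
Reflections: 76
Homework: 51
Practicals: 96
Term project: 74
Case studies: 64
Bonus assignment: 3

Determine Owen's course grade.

C

Weighted total:
  Weekly reports 53 × 0.09 = 4.77
  Problem sets 75 × 0.27 = 20.25
  Oral exam 69 × 0.15 = 10.35
  Reflections 76 × 0.13 = 9.88
  Homework 51 × 0.13 = 6.63
  Practicals 96 × 0.07 = 6.72
  Term project 74 × 0.05 = 3.7
  Case studies 64 × 0.11 = 7.04
Sum = 69.34
Bonus assignment: 69.34 + 3 = 72.34
72.34 is ≥ 72 and < 76 → C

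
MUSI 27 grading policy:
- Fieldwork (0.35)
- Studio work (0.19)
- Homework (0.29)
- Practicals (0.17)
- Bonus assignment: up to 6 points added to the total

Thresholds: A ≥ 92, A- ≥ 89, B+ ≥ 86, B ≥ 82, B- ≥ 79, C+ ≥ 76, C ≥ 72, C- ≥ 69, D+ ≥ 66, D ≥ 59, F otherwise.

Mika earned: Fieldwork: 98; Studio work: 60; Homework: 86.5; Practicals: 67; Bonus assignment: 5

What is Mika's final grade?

B+

Weighted total:
  Fieldwork 98 × 0.35 = 34.3
  Studio work 60 × 0.19 = 11.4
  Homework 86.5 × 0.29 = 25.085
  Practicals 67 × 0.17 = 11.39
Sum = 82.175
Bonus assignment: 82.175 + 5 = 87.175
87.175 is ≥ 86 and < 89 → B+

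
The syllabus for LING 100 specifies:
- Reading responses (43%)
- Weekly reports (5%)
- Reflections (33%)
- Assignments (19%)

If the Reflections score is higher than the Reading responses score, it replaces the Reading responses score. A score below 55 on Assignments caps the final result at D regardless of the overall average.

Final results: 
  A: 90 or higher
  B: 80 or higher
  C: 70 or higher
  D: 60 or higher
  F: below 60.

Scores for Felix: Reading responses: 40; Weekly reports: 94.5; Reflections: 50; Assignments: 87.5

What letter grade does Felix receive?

F

Reflections (50) > Reading responses (40), so Reading responses counts as 50.
Assignments score 87.5 ≥ 55: minimum met.
Weighted total:
  Reading responses 50 × 0.43 = 21.5
  Weekly reports 94.5 × 0.05 = 4.725
  Reflections 50 × 0.33 = 16.5
  Assignments 87.5 × 0.19 = 16.625
Sum = 59.35
59.35 < 60 → F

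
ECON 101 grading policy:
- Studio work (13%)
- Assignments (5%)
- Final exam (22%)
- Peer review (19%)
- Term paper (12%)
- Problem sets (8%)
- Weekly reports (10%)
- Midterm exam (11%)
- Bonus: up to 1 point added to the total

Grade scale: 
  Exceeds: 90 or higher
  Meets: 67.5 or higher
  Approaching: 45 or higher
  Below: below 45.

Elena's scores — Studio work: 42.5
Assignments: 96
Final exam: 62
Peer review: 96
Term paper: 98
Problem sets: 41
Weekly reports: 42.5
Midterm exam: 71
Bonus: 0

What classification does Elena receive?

Meets

Weighted total:
  Studio work 42.5 × 0.13 = 5.525
  Assignments 96 × 0.05 = 4.8
  Final exam 62 × 0.22 = 13.64
  Peer review 96 × 0.19 = 18.24
  Term paper 98 × 0.12 = 11.76
  Problem sets 41 × 0.08 = 3.28
  Weekly reports 42.5 × 0.1 = 4.25
  Midterm exam 71 × 0.11 = 7.81
Sum = 69.305
Bonus: 69.305 + 0 = 69.305
69.305 is ≥ 67.5 and < 90 → Meets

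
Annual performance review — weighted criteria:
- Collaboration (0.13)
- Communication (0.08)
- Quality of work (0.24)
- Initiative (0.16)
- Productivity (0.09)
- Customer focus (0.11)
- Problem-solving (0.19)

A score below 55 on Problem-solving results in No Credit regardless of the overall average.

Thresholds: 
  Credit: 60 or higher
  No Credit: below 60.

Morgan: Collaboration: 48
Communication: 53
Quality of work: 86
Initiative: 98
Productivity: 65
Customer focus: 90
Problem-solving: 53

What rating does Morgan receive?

Problem-solving score 53 < 55: minimum not met.
Weighted total:
  Collaboration 48 × 0.13 = 6.24
  Communication 53 × 0.08 = 4.24
  Quality of work 86 × 0.24 = 20.64
  Initiative 98 × 0.16 = 15.68
  Productivity 65 × 0.09 = 5.85
  Customer focus 90 × 0.11 = 9.9
  Problem-solving 53 × 0.19 = 10.07
Sum = 72.62
Because the Problem-solving minimum was not met, the result is No Credit.

No Credit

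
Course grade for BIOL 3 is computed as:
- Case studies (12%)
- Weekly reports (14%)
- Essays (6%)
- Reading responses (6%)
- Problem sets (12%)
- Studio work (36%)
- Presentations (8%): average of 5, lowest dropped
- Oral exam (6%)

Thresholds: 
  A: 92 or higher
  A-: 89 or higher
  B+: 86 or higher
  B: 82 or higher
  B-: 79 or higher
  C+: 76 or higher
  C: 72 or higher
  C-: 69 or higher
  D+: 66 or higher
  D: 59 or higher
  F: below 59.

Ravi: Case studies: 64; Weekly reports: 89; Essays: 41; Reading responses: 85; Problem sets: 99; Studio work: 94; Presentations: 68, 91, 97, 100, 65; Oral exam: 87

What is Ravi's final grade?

Presentations: drop 65 → average of remaining 4 = 356/4 = 89
Weighted total:
  Case studies 64 × 0.12 = 7.68
  Weekly reports 89 × 0.14 = 12.46
  Essays 41 × 0.06 = 2.46
  Reading responses 85 × 0.06 = 5.1
  Problem sets 99 × 0.12 = 11.88
  Studio work 94 × 0.36 = 33.84
  Presentations 89 × 0.08 = 7.12
  Oral exam 87 × 0.06 = 5.22
Sum = 85.76
85.76 is ≥ 82 and < 86 → B

B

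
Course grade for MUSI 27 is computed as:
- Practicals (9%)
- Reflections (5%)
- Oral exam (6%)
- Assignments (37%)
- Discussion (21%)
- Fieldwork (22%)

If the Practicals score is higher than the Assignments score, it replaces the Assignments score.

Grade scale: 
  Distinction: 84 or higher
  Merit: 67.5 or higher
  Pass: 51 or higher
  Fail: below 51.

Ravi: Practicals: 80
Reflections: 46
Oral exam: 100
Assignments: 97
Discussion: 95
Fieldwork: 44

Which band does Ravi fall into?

Merit

Practicals (80) ≤ Assignments (97), so Assignments stays at 97.
Weighted total:
  Practicals 80 × 0.09 = 7.2
  Reflections 46 × 0.05 = 2.3
  Oral exam 100 × 0.06 = 6
  Assignments 97 × 0.37 = 35.89
  Discussion 95 × 0.21 = 19.95
  Fieldwork 44 × 0.22 = 9.68
Sum = 81.02
81.02 is ≥ 67.5 and < 84 → Merit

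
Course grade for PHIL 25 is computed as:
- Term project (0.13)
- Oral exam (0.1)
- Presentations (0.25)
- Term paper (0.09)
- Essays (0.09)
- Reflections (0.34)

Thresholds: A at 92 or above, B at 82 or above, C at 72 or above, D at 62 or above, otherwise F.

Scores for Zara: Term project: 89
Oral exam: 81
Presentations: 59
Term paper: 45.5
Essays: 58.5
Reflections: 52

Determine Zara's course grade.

F

Weighted total:
  Term project 89 × 0.13 = 11.57
  Oral exam 81 × 0.1 = 8.1
  Presentations 59 × 0.25 = 14.75
  Term paper 45.5 × 0.09 = 4.095
  Essays 58.5 × 0.09 = 5.265
  Reflections 52 × 0.34 = 17.68
Sum = 61.46
61.46 < 62 → F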